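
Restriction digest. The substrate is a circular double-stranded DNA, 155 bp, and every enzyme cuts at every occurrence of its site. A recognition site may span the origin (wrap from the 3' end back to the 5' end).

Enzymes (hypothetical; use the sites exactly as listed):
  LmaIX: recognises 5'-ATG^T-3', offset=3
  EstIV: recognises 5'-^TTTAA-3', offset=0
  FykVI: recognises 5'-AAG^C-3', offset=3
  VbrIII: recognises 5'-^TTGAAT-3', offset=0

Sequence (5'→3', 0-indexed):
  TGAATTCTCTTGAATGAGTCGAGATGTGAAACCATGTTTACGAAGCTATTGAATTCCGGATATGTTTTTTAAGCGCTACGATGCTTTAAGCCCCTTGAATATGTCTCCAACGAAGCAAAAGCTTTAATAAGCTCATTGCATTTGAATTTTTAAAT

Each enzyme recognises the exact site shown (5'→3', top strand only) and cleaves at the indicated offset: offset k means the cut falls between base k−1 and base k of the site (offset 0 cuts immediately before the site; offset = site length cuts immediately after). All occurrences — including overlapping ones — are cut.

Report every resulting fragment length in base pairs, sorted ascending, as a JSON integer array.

[1,3,3,4,6,6,6,6,7,9,9,9,10,10,10,11,12,16,17]

Site scan:
  LmaIX ATGT/3: at [23, 33, 61, 100] ⇒ [26, 36, 64, 103]
  EstIV TTTAA/0: at [67, 84, 122, 148] ⇒ [67, 84, 122, 148]
  FykVI AAGC/3: at [42, 70, 87, 112, 118, 128] ⇒ [45, 73, 90, 115, 121, 131]
  VbrIII TTGAAT/0: at [9, 48, 94, 141, 154] ⇒ [9, 48, 94, 141, 154]

All cut coordinates (distinct, sorted): [9, 26, 36, 45, 48, 64, 67, 73, 84, 90, 94, 103, 115, 121, 122, 131, 141, 148, 154]

Fragment lengths:
  9→26: 17 bp
  26→36: 10 bp
  36→45: 9 bp
  45→48: 3 bp
  48→64: 16 bp
  64→67: 3 bp
  67→73: 6 bp
  73→84: 11 bp
  84→90: 6 bp
  90→94: 4 bp
  94→103: 9 bp
  103→115: 12 bp
  115→121: 6 bp
  121→122: 1 bp
  122→131: 9 bp
  131→141: 10 bp
  141→148: 7 bp
  148→154: 6 bp
  154→9 (wrap): 155-154+9 = 10 bp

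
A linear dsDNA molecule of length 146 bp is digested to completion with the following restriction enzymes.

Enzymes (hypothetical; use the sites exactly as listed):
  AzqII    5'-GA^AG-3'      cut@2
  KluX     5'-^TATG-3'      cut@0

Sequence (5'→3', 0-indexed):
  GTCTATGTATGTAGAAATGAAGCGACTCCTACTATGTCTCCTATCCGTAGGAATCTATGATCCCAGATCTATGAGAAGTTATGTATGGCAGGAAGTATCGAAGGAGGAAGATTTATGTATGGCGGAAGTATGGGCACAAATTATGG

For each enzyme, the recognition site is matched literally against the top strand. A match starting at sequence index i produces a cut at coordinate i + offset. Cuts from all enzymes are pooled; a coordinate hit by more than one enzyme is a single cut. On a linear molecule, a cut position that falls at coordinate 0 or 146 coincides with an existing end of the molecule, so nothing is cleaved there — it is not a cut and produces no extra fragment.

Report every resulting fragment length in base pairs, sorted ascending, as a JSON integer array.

Site scan:
  AzqII GAAG/2: at [18, 74, 91, 99, 106, 124] ⇒ [20, 76, 93, 101, 108, 126]
  KluX TATG/0: at [3, 7, 32, 55, 69, 79, 83, 113, 117, 128, 141] ⇒ [3, 7, 32, 55, 69, 79, 83, 113, 117, 128, 141]

Pooled cuts: [3, 7, 20, 32, 55, 69, 76, 79, 83, 93, 101, 108, 113, 117, 126, 128, 141]

Fragments:
  [0,3): 3 bp
  [3,7): 4 bp
  [7,20): 13 bp
  [20,32): 12 bp
  [32,55): 23 bp
  [55,69): 14 bp
  [69,76): 7 bp
  [76,79): 3 bp
  [79,83): 4 bp
  [83,93): 10 bp
  [93,101): 8 bp
  [101,108): 7 bp
  [108,113): 5 bp
  [113,117): 4 bp
  [117,126): 9 bp
  [126,128): 2 bp
  [128,141): 13 bp
  [141,146): 5 bp

[2,3,3,4,4,4,5,5,7,7,8,9,10,12,13,13,14,23]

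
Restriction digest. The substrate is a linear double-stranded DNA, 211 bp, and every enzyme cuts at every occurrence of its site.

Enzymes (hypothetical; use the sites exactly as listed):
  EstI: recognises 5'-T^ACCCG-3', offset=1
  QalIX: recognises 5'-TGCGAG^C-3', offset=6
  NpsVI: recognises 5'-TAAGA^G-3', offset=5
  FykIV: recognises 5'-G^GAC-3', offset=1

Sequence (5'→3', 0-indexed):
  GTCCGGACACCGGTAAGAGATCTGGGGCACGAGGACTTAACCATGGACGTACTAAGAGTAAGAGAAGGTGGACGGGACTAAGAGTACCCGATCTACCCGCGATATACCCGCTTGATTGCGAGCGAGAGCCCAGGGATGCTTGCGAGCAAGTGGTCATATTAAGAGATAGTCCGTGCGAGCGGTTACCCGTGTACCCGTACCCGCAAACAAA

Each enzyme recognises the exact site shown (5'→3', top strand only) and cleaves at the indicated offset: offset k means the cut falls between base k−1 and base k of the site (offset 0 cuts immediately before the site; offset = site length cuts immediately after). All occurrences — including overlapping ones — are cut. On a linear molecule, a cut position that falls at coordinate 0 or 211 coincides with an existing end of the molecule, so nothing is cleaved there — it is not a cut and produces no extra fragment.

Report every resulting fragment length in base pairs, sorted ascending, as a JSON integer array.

Site scan:
  EstI TACCCG/1: at [84, 93, 104, 183, 191, 197] ⇒ [85, 94, 105, 184, 192, 198]
  QalIX TGCGAGC/6: at [116, 140, 173] ⇒ [122, 146, 179]
  NpsVI TAAGAG/5: at [13, 52, 58, 78, 159] ⇒ [18, 57, 63, 83, 164]
  FykIV GGAC/1: at [4, 32, 44, 69, 74] ⇒ [5, 33, 45, 70, 75]

Pooled cuts: [5, 18, 33, 45, 57, 63, 70, 75, 83, 85, 94, 105, 122, 146, 164, 179, 184, 192, 198]

Fragment lengths:
  [0,5): 5 bp
  [5,18): 13 bp
  [18,33): 15 bp
  [33,45): 12 bp
  [45,57): 12 bp
  [57,63): 6 bp
  [63,70): 7 bp
  [70,75): 5 bp
  [75,83): 8 bp
  [83,85): 2 bp
  [85,94): 9 bp
  [94,105): 11 bp
  [105,122): 17 bp
  [122,146): 24 bp
  [146,164): 18 bp
  [164,179): 15 bp
  [179,184): 5 bp
  [184,192): 8 bp
  [192,198): 6 bp
  [198,211): 13 bp

[2,5,5,5,6,6,7,8,8,9,11,12,12,13,13,15,15,17,18,24]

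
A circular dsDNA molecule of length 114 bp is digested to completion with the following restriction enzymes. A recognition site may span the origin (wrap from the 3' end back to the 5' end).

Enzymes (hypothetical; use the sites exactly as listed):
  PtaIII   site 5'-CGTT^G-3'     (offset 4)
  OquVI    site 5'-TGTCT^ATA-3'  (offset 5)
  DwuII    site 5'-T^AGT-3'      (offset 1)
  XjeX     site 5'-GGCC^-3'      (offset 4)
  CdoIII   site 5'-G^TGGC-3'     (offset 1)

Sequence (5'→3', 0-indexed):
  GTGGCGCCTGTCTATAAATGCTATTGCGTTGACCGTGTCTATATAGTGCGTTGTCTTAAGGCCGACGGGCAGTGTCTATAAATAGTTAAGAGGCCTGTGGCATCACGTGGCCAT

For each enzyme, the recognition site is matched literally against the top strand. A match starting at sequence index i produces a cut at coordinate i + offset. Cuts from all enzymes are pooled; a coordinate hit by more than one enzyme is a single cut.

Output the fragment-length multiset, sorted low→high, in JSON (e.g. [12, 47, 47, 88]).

[2,3,4,5,6,8,10,10,11,12,12,14,17]

Scan for sites:
  PtaIII (CGTTG, off=4): starts [26, 48] → cuts [30, 52]
  OquVI (TGTCTATA, off=5): starts [8, 35, 72] → cuts [13, 40, 77]
  DwuII (TAGT, off=1): starts [43, 82] → cuts [44, 83]
  XjeX (GGCC, off=4): starts [59, 91, 108] → cuts [63, 95, 112]
  CdoIII (GTGGC, off=1): starts [0, 96, 106] → cuts [1, 97, 107]

Pooled cuts: [1, 13, 30, 40, 44, 52, 63, 77, 83, 95, 97, 107, 112]

Fragment lengths:
  1→13: 12 bp
  13→30: 17 bp
  30→40: 10 bp
  40→44: 4 bp
  44→52: 8 bp
  52→63: 11 bp
  63→77: 14 bp
  77→83: 6 bp
  83→95: 12 bp
  95→97: 2 bp
  97→107: 10 bp
  107→112: 5 bp
  112→1 (wrap): 114-112+1 = 3 bp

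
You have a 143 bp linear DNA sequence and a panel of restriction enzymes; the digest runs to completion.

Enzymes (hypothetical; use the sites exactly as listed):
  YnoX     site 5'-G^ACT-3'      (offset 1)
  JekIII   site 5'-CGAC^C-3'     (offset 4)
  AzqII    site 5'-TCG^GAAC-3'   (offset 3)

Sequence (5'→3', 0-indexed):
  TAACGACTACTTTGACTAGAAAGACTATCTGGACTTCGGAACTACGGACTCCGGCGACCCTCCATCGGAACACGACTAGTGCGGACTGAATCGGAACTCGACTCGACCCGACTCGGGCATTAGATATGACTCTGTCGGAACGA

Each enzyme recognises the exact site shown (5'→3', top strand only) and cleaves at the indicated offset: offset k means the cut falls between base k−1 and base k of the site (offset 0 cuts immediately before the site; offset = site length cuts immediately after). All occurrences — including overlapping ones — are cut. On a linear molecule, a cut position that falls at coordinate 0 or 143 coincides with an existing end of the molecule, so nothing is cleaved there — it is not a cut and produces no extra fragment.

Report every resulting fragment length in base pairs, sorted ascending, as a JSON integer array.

[3,5,6,6,7,7,7,9,9,9,9,9,9,9,10,11,18]

Scan for sites:
  YnoX (GACT, off=1): starts [4, 13, 22, 31, 46, 73, 83, 99, 109, 127] → cuts [5, 14, 23, 32, 47, 74, 84, 100, 110, 128]
  JekIII (CGACC, off=4): starts [54, 103] → cuts [58, 107]
  AzqII (TCGGAAC, off=3): starts [35, 64, 90, 134] → cuts [38, 67, 93, 137]

Pooled cuts: [5, 14, 23, 32, 38, 47, 58, 67, 74, 84, 93, 100, 107, 110, 128, 137]

Fragments:
  [0,5): 5 bp
  [5,14): 9 bp
  [14,23): 9 bp
  [23,32): 9 bp
  [32,38): 6 bp
  [38,47): 9 bp
  [47,58): 11 bp
  [58,67): 9 bp
  [67,74): 7 bp
  [74,84): 10 bp
  [84,93): 9 bp
  [93,100): 7 bp
  [100,107): 7 bp
  [107,110): 3 bp
  [110,128): 18 bp
  [128,137): 9 bp
  [137,143): 6 bp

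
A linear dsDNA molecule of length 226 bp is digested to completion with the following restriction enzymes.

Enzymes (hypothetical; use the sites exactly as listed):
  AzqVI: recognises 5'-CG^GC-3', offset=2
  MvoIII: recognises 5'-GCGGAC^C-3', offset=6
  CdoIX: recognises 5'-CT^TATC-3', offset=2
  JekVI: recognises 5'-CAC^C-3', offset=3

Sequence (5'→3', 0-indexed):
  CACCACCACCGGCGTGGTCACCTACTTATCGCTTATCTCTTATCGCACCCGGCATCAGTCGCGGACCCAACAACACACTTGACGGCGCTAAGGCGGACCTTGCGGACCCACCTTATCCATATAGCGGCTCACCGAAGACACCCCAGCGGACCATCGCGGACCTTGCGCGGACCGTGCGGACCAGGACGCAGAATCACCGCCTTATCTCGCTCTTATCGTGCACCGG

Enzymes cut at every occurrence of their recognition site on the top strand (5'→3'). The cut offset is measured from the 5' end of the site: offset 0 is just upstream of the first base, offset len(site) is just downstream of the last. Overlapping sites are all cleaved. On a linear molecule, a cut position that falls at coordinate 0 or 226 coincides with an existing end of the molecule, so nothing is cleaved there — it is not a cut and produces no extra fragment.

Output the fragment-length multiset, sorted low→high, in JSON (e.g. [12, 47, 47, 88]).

[2,2,3,3,3,3,3,4,5,5,6,7,7,8,9,9,9,10,10,10,10,11,11,13,14,15,16,18]

Per-enzyme occurrences:
  AzqVI CGGC/2: at [9, 49, 82, 124] ⇒ [11, 51, 84, 126]
  MvoIII GCGGACC/6: at [60, 92, 101, 145, 155, 166, 175] ⇒ [66, 98, 107, 151, 161, 172, 181]
  CdoIX CTTATC/2: at [24, 31, 38, 111, 200, 211] ⇒ [26, 33, 40, 113, 202, 213]
  JekVI CACC/3: at [0, 3, 6, 18, 45, 108, 129, 138, 194, 220] ⇒ [3, 6, 9, 21, 48, 111, 132, 141, 197, 223]

All cut coordinates (distinct, sorted): [3, 6, 9, 11, 21, 26, 33, 40, 48, 51, 66, 84, 98, 107, 111, 113, 126, 132, 141, 151, 161, 172, 181, 197, 202, 213, 223]

Fragment lengths:
  [0,3): 3 bp
  [3,6): 3 bp
  [6,9): 3 bp
  [9,11): 2 bp
  [11,21): 10 bp
  [21,26): 5 bp
  [26,33): 7 bp
  [33,40): 7 bp
  [40,48): 8 bp
  [48,51): 3 bp
  [51,66): 15 bp
  [66,84): 18 bp
  [84,98): 14 bp
  [98,107): 9 bp
  [107,111): 4 bp
  [111,113): 2 bp
  [113,126): 13 bp
  [126,132): 6 bp
  [132,141): 9 bp
  [141,151): 10 bp
  [151,161): 10 bp
  [161,172): 11 bp
  [172,181): 9 bp
  [181,197): 16 bp
  [197,202): 5 bp
  [202,213): 11 bp
  [213,223): 10 bp
  [223,226): 3 bp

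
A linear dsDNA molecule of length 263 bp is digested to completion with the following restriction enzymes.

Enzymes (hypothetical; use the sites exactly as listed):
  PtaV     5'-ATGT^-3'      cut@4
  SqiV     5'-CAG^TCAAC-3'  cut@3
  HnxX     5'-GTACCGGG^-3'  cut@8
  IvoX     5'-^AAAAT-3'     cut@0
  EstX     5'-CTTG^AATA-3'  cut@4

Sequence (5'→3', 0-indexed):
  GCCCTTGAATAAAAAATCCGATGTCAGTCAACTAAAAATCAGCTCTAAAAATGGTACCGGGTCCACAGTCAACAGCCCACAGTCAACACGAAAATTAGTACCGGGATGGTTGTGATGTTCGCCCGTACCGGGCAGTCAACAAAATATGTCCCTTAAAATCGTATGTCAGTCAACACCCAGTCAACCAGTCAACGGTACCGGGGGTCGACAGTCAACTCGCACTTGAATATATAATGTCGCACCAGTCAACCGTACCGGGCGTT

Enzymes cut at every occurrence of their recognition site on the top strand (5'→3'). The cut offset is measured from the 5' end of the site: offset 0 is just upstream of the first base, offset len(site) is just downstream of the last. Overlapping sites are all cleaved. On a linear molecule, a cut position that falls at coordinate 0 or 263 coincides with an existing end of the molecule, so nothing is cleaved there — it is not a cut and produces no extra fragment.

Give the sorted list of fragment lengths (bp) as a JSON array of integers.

Site scan:
  PtaV ATGT/4: at [20, 114, 145, 162, 233] ⇒ [24, 118, 149, 166, 237]
  SqiV CAGTCAAC/3: at [24, 65, 79, 132, 166, 177, 185, 208, 242] ⇒ [27, 68, 82, 135, 169, 180, 188, 211, 245]
  HnxX GTACCGGG/8: at [53, 97, 124, 194, 251] ⇒ [61, 105, 132, 202, 259]
  IvoX AAAAT/0: at [12, 34, 47, 90, 140, 154] ⇒ [12, 34, 47, 90, 140, 154]
  EstX CTTGAATA/4: at [3, 221] ⇒ [7, 225]

Pooled cuts: [7, 12, 24, 27, 34, 47, 61, 68, 82, 90, 105, 118, 132, 135, 140, 149, 154, 166, 169, 180, 188, 202, 211, 225, 237, 245, 259]

Fragment lengths:
  [0,7): 7 bp
  [7,12): 5 bp
  [12,24): 12 bp
  [24,27): 3 bp
  [27,34): 7 bp
  [34,47): 13 bp
  [47,61): 14 bp
  [61,68): 7 bp
  [68,82): 14 bp
  [82,90): 8 bp
  [90,105): 15 bp
  [105,118): 13 bp
  [118,132): 14 bp
  [132,135): 3 bp
  [135,140): 5 bp
  [140,149): 9 bp
  [149,154): 5 bp
  [154,166): 12 bp
  [166,169): 3 bp
  [169,180): 11 bp
  [180,188): 8 bp
  [188,202): 14 bp
  [202,211): 9 bp
  [211,225): 14 bp
  [225,237): 12 bp
  [237,245): 8 bp
  [245,259): 14 bp
  [259,263): 4 bp

[3,3,3,4,5,5,5,7,7,7,8,8,8,9,9,11,12,12,12,13,13,14,14,14,14,14,14,15]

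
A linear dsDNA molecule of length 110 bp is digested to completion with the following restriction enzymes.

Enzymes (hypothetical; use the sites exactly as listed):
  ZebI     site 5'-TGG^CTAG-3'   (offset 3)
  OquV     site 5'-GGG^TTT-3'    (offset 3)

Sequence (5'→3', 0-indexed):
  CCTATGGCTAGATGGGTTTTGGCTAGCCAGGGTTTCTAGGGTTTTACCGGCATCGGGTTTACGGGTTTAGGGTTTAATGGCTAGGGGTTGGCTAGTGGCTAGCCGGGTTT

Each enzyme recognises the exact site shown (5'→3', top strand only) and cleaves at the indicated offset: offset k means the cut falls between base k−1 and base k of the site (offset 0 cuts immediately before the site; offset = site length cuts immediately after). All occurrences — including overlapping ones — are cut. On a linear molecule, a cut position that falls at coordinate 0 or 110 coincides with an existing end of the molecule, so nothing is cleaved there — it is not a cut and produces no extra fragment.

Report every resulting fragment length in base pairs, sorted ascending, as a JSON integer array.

Scan for sites:
  ZebI (TGGCTAG, off=3): starts [4, 19, 77, 88, 95] → cuts [7, 22, 80, 91, 98]
  OquV (GGGTTT, off=3): starts [13, 29, 38, 54, 62, 69, 104] → cuts [16, 32, 41, 57, 65, 72, 107]

Pooled cuts: [7, 16, 22, 32, 41, 57, 65, 72, 80, 91, 98, 107]

Fragments:
  [0,7): 7 bp
  [7,16): 9 bp
  [16,22): 6 bp
  [22,32): 10 bp
  [32,41): 9 bp
  [41,57): 16 bp
  [57,65): 8 bp
  [65,72): 7 bp
  [72,80): 8 bp
  [80,91): 11 bp
  [91,98): 7 bp
  [98,107): 9 bp
  [107,110): 3 bp

[3,6,7,7,7,8,8,9,9,9,10,11,16]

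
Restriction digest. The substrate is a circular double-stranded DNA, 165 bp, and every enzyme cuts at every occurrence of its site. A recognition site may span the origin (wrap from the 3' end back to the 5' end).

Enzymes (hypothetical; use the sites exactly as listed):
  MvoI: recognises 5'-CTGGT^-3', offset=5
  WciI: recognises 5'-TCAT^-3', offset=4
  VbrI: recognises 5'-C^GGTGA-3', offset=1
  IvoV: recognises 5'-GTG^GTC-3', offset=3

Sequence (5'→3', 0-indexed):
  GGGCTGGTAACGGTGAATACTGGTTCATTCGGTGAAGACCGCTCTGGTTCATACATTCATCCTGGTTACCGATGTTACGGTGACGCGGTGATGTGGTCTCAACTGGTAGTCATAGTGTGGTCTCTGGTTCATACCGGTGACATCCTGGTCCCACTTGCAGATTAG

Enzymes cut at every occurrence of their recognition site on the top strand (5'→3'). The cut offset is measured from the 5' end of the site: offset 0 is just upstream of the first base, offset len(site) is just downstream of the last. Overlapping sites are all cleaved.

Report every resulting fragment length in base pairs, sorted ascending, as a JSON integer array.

Site scan:
  MvoI (CTGGT, off=5): starts [3, 19, 43, 61, 102, 123, 144] → cuts [8, 24, 48, 66, 107, 128, 149]
  WciI (TCAT, off=4): starts [24, 48, 56, 109, 128] → cuts [28, 52, 60, 113, 132]
  VbrI (CGGTGA, off=1): starts [10, 29, 77, 85, 134] → cuts [11, 30, 78, 86, 135]
  IvoV (GTGGTC, off=3): starts [92, 116] → cuts [95, 119]

All cut coordinates (distinct, sorted): [8, 11, 24, 28, 30, 48, 52, 60, 66, 78, 86, 95, 107, 113, 119, 128, 132, 135, 149]

Fragments:
  8→11: 3 bp
  11→24: 13 bp
  24→28: 4 bp
  28→30: 2 bp
  30→48: 18 bp
  48→52: 4 bp
  52→60: 8 bp
  60→66: 6 bp
  66→78: 12 bp
  78→86: 8 bp
  86→95: 9 bp
  95→107: 12 bp
  107→113: 6 bp
  113→119: 6 bp
  119→128: 9 bp
  128→132: 4 bp
  132→135: 3 bp
  135→149: 14 bp
  149→8 (wrap): 165-149+8 = 24 bp

[2,3,3,4,4,4,6,6,6,8,8,9,9,12,12,13,14,18,24]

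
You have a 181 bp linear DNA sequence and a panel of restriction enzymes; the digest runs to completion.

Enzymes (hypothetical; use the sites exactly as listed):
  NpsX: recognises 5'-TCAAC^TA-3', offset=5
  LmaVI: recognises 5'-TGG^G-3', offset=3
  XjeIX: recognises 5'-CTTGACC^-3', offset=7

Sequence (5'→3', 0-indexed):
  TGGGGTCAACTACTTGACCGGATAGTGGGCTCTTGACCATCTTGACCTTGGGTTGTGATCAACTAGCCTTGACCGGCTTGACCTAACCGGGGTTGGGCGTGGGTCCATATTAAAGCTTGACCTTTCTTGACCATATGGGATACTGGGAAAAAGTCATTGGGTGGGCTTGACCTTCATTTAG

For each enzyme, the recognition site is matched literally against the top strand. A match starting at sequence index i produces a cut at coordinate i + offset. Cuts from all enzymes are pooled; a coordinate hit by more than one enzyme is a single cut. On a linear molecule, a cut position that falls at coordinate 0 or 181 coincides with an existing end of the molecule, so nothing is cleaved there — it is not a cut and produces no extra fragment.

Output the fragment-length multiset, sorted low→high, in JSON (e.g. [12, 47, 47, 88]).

[3,4,4,6,6,7,8,8,9,9,9,9,9,10,10,11,12,13,14,20]

Scan for sites:
  NpsX TCAACTA/5: at [5, 58] ⇒ [10, 63]
  LmaVI TGGG/3: at [0, 25, 48, 93, 99, 135, 143, 157, 161] ⇒ [3, 28, 51, 96, 102, 138, 146, 160, 164]
  XjeIX CTTGACC/7: at [12, 31, 40, 67, 76, 115, 125, 165] ⇒ [19, 38, 47, 74, 83, 122, 132, 172]

Pooled cuts: [3, 10, 19, 28, 38, 47, 51, 63, 74, 83, 96, 102, 122, 132, 138, 146, 160, 164, 172]

Fragment lengths:
  [0,3): 3 bp
  [3,10): 7 bp
  [10,19): 9 bp
  [19,28): 9 bp
  [28,38): 10 bp
  [38,47): 9 bp
  [47,51): 4 bp
  [51,63): 12 bp
  [63,74): 11 bp
  [74,83): 9 bp
  [83,96): 13 bp
  [96,102): 6 bp
  [102,122): 20 bp
  [122,132): 10 bp
  [132,138): 6 bp
  [138,146): 8 bp
  [146,160): 14 bp
  [160,164): 4 bp
  [164,172): 8 bp
  [172,181): 9 bp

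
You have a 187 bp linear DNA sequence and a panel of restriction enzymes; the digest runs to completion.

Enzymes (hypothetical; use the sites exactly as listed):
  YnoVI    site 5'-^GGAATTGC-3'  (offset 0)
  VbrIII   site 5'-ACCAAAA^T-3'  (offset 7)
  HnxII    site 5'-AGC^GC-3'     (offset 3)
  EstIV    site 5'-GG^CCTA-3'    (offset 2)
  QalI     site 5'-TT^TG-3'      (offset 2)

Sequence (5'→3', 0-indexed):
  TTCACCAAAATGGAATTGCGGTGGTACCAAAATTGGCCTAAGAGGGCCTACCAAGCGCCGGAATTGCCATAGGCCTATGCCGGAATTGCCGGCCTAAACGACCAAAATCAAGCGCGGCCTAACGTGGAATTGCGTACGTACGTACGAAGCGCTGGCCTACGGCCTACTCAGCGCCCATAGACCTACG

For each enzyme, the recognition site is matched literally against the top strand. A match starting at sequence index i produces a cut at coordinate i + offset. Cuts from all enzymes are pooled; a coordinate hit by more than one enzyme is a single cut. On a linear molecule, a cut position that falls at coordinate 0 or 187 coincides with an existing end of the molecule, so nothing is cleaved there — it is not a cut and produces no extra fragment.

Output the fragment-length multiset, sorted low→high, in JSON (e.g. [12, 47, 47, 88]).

Per-enzyme occurrences:
  YnoVI (GGAATTGC, off=0): starts [11, 59, 81, 125] → cuts [11, 59, 81, 125]
  VbrIII (ACCAAAAT, off=7): starts [3, 25, 100] → cuts [10, 32, 107]
  HnxII (AGCGC, off=3): starts [53, 110, 147, 169] → cuts [56, 113, 150, 172]
  EstIV (GGCCTA, off=2): starts [34, 44, 71, 90, 115, 153, 160] → cuts [36, 46, 73, 92, 117, 155, 162]
  QalI (TTTG, off=2): no sites

All cut coordinates (distinct, sorted): [10, 11, 32, 36, 46, 56, 59, 73, 81, 92, 107, 113, 117, 125, 150, 155, 162, 172]

Fragments:
  [0,10): 10 bp
  [10,11): 1 bp
  [11,32): 21 bp
  [32,36): 4 bp
  [36,46): 10 bp
  [46,56): 10 bp
  [56,59): 3 bp
  [59,73): 14 bp
  [73,81): 8 bp
  [81,92): 11 bp
  [92,107): 15 bp
  [107,113): 6 bp
  [113,117): 4 bp
  [117,125): 8 bp
  [125,150): 25 bp
  [150,155): 5 bp
  [155,162): 7 bp
  [162,172): 10 bp
  [172,187): 15 bp

[1,3,4,4,5,6,7,8,8,10,10,10,10,11,14,15,15,21,25]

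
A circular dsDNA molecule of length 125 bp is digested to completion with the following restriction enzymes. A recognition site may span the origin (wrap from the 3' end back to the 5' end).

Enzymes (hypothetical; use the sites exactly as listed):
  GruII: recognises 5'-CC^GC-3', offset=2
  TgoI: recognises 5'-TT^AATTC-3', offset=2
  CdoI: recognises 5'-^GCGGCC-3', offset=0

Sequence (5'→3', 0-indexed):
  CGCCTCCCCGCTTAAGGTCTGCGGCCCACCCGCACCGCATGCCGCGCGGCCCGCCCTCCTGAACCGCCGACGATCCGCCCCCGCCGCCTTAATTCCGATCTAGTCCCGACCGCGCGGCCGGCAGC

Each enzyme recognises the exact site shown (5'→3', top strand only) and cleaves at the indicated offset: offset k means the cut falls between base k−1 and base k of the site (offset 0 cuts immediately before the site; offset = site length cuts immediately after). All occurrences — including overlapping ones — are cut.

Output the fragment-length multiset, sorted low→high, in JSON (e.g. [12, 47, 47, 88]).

[2,2,3,5,5,6,7,7,8,11,11,11,13,13,21]

Site scan:
  GruII CCGC/2: at [7, 29, 34, 41, 50, 63, 74, 80, 83, 109, 124] ⇒ [1, 9, 31, 36, 43, 52, 65, 76, 82, 85, 111]
  TgoI TTAATTC/2: at [88] ⇒ [90]
  CdoI GCGGCC/0: at [20, 45, 113] ⇒ [20, 45, 113]

All cut coordinates (distinct, sorted): [1, 9, 20, 31, 36, 43, 45, 52, 65, 76, 82, 85, 90, 111, 113]

Fragments:
  1→9: 8 bp
  9→20: 11 bp
  20→31: 11 bp
  31→36: 5 bp
  36→43: 7 bp
  43→45: 2 bp
  45→52: 7 bp
  52→65: 13 bp
  65→76: 11 bp
  76→82: 6 bp
  82→85: 3 bp
  85→90: 5 bp
  90→111: 21 bp
  111→113: 2 bp
  113→1 (wrap): 125-113+1 = 13 bp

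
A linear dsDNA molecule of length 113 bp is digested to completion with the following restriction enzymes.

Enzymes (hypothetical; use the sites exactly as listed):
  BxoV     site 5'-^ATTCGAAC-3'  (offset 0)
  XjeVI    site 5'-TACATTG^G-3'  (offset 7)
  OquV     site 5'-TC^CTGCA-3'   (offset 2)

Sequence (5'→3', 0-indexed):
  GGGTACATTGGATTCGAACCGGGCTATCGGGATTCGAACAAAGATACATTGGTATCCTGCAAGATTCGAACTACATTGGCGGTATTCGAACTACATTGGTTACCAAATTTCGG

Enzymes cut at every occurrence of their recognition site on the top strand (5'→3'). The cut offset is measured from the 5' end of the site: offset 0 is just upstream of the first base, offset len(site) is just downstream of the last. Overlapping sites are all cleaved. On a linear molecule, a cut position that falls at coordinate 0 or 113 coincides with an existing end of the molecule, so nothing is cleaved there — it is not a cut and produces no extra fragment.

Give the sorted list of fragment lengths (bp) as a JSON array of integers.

[1,5,5,7,10,15,15,15,20,20]

Scan for sites:
  BxoV ATTCGAAC/0: at [11, 31, 63, 83] ⇒ [11, 31, 63, 83]
  XjeVI TACATTGG/7: at [3, 44, 71, 91] ⇒ [10, 51, 78, 98]
  OquV TCCTGCA/2: at [54] ⇒ [56]

All cut coordinates (distinct, sorted): [10, 11, 31, 51, 56, 63, 78, 83, 98]

Fragment lengths:
  [0,10): 10 bp
  [10,11): 1 bp
  [11,31): 20 bp
  [31,51): 20 bp
  [51,56): 5 bp
  [56,63): 7 bp
  [63,78): 15 bp
  [78,83): 5 bp
  [83,98): 15 bp
  [98,113): 15 bp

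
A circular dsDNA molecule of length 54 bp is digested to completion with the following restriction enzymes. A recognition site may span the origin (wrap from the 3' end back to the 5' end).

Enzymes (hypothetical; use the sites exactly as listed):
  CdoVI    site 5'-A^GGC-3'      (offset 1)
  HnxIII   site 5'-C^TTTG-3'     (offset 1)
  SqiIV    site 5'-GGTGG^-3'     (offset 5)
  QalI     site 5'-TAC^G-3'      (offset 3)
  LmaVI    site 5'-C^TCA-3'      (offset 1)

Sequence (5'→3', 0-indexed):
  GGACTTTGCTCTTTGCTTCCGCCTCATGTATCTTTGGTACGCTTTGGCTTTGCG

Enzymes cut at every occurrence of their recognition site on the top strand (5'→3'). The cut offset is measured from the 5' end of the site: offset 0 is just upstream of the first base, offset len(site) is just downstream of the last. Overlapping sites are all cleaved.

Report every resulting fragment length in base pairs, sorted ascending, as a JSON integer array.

[2,6,7,8,9,10,12]

Site scan:
  CdoVI (AGGC, off=1): no sites
  HnxIII (CTTTG, off=1): starts [3, 10, 31, 41, 47] → cuts [4, 11, 32, 42, 48]
  SqiIV (GGTGG, off=5): no sites
  QalI (TACG, off=3): starts [37] → cuts [40]
  LmaVI (CTCA, off=1): starts [22] → cuts [23]

All cut coordinates (distinct, sorted): [4, 11, 23, 32, 40, 42, 48]

Fragments:
  4→11: 7 bp
  11→23: 12 bp
  23→32: 9 bp
  32→40: 8 bp
  40→42: 2 bp
  42→48: 6 bp
  48→4 (wrap): 54-48+4 = 10 bp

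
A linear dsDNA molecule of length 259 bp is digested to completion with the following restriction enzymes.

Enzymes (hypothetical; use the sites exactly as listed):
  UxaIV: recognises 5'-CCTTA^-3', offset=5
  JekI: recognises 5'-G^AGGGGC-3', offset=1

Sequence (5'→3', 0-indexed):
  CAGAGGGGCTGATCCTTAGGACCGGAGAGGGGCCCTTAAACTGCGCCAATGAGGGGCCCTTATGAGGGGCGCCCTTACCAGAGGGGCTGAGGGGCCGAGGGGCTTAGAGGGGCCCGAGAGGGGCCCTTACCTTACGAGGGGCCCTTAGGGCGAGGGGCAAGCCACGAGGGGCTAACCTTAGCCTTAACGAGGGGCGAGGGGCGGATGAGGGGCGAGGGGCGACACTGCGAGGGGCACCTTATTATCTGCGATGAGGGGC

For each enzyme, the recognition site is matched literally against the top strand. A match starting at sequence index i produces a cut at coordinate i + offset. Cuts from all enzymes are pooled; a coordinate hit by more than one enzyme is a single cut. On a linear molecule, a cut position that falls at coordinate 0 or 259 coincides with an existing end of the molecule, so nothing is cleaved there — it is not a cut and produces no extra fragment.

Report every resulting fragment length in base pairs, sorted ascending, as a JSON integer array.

[2,2,3,3,4,5,5,6,6,7,7,8,8,9,10,11,11,11,11,11,11,12,12,13,13,14,14,15,15]

Per-enzyme occurrences:
  UxaIV CCTTA/5: at [13, 33, 57, 72, 124, 129, 142, 175, 181, 236] ⇒ [18, 38, 62, 77, 129, 134, 147, 180, 186, 241]
  JekI GAGGGGC/1: at [2, 26, 50, 63, 80, 88, 96, 106, 117, 135, 151, 165, 188, 195, 206, 213, 228, 252] ⇒ [3, 27, 51, 64, 81, 89, 97, 107, 118, 136, 152, 166, 189, 196, 207, 214, 229, 253]

All cut coordinates (distinct, sorted): [3, 18, 27, 38, 51, 62, 64, 77, 81, 89, 97, 107, 118, 129, 134, 136, 147, 152, 166, 180, 186, 189, 196, 207, 214, 229, 241, 253]

Fragments:
  [0,3): 3 bp
  [3,18): 15 bp
  [18,27): 9 bp
  [27,38): 11 bp
  [38,51): 13 bp
  [51,62): 11 bp
  [62,64): 2 bp
  [64,77): 13 bp
  [77,81): 4 bp
  [81,89): 8 bp
  [89,97): 8 bp
  [97,107): 10 bp
  [107,118): 11 bp
  [118,129): 11 bp
  [129,134): 5 bp
  [134,136): 2 bp
  [136,147): 11 bp
  [147,152): 5 bp
  [152,166): 14 bp
  [166,180): 14 bp
  [180,186): 6 bp
  [186,189): 3 bp
  [189,196): 7 bp
  [196,207): 11 bp
  [207,214): 7 bp
  [214,229): 15 bp
  [229,241): 12 bp
  [241,253): 12 bp
  [253,259): 6 bp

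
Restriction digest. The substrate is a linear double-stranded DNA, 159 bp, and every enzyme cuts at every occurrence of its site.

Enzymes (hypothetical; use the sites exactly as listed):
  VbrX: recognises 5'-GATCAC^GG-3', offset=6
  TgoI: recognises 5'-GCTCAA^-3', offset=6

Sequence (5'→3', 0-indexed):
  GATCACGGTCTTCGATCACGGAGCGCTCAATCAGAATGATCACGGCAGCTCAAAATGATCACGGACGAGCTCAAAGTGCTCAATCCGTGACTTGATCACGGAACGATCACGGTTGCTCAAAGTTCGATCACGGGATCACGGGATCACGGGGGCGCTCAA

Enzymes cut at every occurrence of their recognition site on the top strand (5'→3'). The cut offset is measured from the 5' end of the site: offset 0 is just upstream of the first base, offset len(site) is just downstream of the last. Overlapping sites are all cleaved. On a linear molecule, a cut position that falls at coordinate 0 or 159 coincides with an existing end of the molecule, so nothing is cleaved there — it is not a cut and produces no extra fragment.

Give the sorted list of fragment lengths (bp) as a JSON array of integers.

Per-enzyme occurrences:
  VbrX GATCACGG/6: at [0, 13, 37, 56, 93, 104, 125, 133, 141] ⇒ [6, 19, 43, 62, 99, 110, 131, 139, 147]
  TgoI GCTCAA/6: at [24, 47, 68, 77, 114, 153] ⇒ [30, 53, 74, 83, 120] (position 159 is a terminus of the linear molecule — no cut)

Pooled cuts: [6, 19, 30, 43, 53, 62, 74, 83, 99, 110, 120, 131, 139, 147]

Fragment lengths:
  [0,6): 6 bp
  [6,19): 13 bp
  [19,30): 11 bp
  [30,43): 13 bp
  [43,53): 10 bp
  [53,62): 9 bp
  [62,74): 12 bp
  [74,83): 9 bp
  [83,99): 16 bp
  [99,110): 11 bp
  [110,120): 10 bp
  [120,131): 11 bp
  [131,139): 8 bp
  [139,147): 8 bp
  [147,159): 12 bp

[6,8,8,9,9,10,10,11,11,11,12,12,13,13,16]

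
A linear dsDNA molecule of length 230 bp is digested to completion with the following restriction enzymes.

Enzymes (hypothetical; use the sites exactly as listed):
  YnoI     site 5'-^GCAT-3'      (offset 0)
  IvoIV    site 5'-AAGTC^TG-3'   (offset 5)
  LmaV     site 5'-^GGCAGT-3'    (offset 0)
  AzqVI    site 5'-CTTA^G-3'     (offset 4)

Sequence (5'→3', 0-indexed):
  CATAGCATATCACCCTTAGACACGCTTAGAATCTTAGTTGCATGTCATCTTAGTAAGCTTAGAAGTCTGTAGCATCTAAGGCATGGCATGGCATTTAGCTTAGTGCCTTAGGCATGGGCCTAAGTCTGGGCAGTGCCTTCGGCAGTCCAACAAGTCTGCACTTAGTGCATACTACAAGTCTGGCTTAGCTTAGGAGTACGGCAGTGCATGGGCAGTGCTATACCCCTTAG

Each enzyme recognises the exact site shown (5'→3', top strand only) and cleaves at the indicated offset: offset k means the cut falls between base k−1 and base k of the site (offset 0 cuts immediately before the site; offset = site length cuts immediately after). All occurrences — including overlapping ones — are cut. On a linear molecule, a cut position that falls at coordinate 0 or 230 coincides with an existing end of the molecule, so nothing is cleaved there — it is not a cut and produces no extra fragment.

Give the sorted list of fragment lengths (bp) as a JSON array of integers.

Scan for sites:
  YnoI (GCAT, off=0): starts [4, 39, 71, 80, 85, 90, 111, 166, 205] → cuts [4, 39, 71, 80, 85, 90, 111, 166, 205]
  IvoIV (AAGTCTG, off=5): starts [62, 121, 151, 175] → cuts [67, 126, 156, 180]
  LmaV (GGCAGT, off=0): starts [128, 140, 199, 210] → cuts [128, 140, 199, 210]
  AzqVI (CTTAG, off=4): starts [14, 24, 32, 48, 57, 98, 106, 160, 183, 188, 225] → cuts [18, 28, 36, 52, 61, 102, 110, 164, 187, 192, 229]

Pooled cuts: [4, 18, 28, 36, 39, 52, 61, 67, 71, 80, 85, 90, 102, 110, 111, 126, 128, 140, 156, 164, 166, 180, 187, 192, 199, 205, 210, 229]

Fragments:
  [0,4): 4 bp
  [4,18): 14 bp
  [18,28): 10 bp
  [28,36): 8 bp
  [36,39): 3 bp
  [39,52): 13 bp
  [52,61): 9 bp
  [61,67): 6 bp
  [67,71): 4 bp
  [71,80): 9 bp
  [80,85): 5 bp
  [85,90): 5 bp
  [90,102): 12 bp
  [102,110): 8 bp
  [110,111): 1 bp
  [111,126): 15 bp
  [126,128): 2 bp
  [128,140): 12 bp
  [140,156): 16 bp
  [156,164): 8 bp
  [164,166): 2 bp
  [166,180): 14 bp
  [180,187): 7 bp
  [187,192): 5 bp
  [192,199): 7 bp
  [199,205): 6 bp
  [205,210): 5 bp
  [210,229): 19 bp
  [229,230): 1 bp

[1,1,2,2,3,4,4,5,5,5,5,6,6,7,7,8,8,8,9,9,10,12,12,13,14,14,15,16,19]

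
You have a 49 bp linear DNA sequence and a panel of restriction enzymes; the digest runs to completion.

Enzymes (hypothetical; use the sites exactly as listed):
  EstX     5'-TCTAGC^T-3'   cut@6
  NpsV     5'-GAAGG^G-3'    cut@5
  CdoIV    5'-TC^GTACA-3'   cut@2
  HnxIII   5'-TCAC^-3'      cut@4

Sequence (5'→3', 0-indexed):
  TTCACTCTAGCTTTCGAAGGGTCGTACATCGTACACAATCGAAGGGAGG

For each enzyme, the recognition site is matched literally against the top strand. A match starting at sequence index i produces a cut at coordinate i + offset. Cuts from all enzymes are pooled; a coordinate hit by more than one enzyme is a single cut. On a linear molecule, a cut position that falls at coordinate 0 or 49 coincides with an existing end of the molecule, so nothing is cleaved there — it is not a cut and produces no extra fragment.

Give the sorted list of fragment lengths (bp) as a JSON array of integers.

Scan for sites:
  EstX (TCTAGCT, off=6): starts [5] → cuts [11]
  NpsV (GAAGGG, off=5): starts [15, 40] → cuts [20, 45]
  CdoIV (TCGTACA, off=2): starts [21, 28] → cuts [23, 30]
  HnxIII (TCAC, off=4): starts [1] → cuts [5]

All cut coordinates (distinct, sorted): [5, 11, 20, 23, 30, 45]

Fragment lengths:
  [0,5): 5 bp
  [5,11): 6 bp
  [11,20): 9 bp
  [20,23): 3 bp
  [23,30): 7 bp
  [30,45): 15 bp
  [45,49): 4 bp

[3,4,5,6,7,9,15]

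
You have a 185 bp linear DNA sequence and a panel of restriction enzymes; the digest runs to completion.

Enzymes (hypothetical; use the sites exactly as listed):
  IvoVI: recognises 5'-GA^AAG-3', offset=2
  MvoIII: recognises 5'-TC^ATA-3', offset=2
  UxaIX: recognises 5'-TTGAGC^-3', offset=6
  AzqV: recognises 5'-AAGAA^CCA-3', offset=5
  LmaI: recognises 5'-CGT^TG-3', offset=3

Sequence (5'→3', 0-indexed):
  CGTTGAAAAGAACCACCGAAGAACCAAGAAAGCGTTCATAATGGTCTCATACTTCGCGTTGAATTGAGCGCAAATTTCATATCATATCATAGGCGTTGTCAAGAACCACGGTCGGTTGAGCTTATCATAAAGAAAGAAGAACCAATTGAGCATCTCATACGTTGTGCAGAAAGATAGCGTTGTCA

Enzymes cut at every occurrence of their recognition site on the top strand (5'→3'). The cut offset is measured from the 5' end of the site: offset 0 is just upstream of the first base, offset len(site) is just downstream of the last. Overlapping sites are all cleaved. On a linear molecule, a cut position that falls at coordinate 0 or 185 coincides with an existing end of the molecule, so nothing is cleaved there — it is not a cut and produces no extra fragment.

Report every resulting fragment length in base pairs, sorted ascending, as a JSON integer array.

Site scan:
  IvoVI GAAAG/2: at [27, 131, 168] ⇒ [29, 133, 170]
  MvoIII TCATA/2: at [35, 46, 76, 81, 86, 124, 154] ⇒ [37, 48, 78, 83, 88, 126, 156]
  UxaIX TTGAGC/6: at [63, 115, 145] ⇒ [69, 121, 151]
  AzqV AAGAACCA/5: at [7, 18, 100, 136] ⇒ [12, 23, 105, 141]
  LmaI CGTTG/3: at [0, 56, 93, 159, 177] ⇒ [3, 59, 96, 162, 180]

Pooled cuts: [3, 12, 23, 29, 37, 48, 59, 69, 78, 83, 88, 96, 105, 121, 126, 133, 141, 151, 156, 162, 170, 180]

Fragments:
  [0,3): 3 bp
  [3,12): 9 bp
  [12,23): 11 bp
  [23,29): 6 bp
  [29,37): 8 bp
  [37,48): 11 bp
  [48,59): 11 bp
  [59,69): 10 bp
  [69,78): 9 bp
  [78,83): 5 bp
  [83,88): 5 bp
  [88,96): 8 bp
  [96,105): 9 bp
  [105,121): 16 bp
  [121,126): 5 bp
  [126,133): 7 bp
  [133,141): 8 bp
  [141,151): 10 bp
  [151,156): 5 bp
  [156,162): 6 bp
  [162,170): 8 bp
  [170,180): 10 bp
  [180,185): 5 bp

[3,5,5,5,5,5,6,6,7,8,8,8,8,9,9,9,10,10,10,11,11,11,16]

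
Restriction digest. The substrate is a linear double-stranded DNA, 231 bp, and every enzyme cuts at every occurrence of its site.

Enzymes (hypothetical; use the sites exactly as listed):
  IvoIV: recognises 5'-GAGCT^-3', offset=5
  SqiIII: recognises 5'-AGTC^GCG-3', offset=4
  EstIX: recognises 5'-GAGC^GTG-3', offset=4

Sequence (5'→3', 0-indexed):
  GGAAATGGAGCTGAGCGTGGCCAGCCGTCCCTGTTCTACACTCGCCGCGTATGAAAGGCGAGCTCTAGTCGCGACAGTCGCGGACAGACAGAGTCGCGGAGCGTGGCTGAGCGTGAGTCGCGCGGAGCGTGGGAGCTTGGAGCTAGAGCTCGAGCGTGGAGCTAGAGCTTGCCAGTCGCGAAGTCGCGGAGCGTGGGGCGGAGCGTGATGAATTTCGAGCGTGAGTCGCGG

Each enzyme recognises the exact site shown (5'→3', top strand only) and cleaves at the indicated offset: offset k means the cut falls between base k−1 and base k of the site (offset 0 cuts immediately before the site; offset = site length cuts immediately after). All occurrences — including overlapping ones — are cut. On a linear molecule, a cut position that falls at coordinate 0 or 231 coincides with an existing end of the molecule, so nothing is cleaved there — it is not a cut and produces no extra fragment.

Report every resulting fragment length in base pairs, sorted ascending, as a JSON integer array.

[4,4,5,6,6,6,7,7,7,7,7,8,8,8,9,9,9,10,12,12,16,16,48]

Per-enzyme occurrences:
  IvoIV GAGCT/5: at [7, 59, 132, 139, 145, 158, 164] ⇒ [12, 64, 137, 144, 150, 163, 169]
  SqiIII AGTCGCG/4: at [66, 75, 91, 115, 173, 181, 223] ⇒ [70, 79, 95, 119, 177, 185, 227]
  EstIX GAGCGTG/4: at [12, 98, 108, 124, 151, 188, 200, 216] ⇒ [16, 102, 112, 128, 155, 192, 204, 220]

All cut coordinates (distinct, sorted): [12, 16, 64, 70, 79, 95, 102, 112, 119, 128, 137, 144, 150, 155, 163, 169, 177, 185, 192, 204, 220, 227]

Fragment lengths:
  [0,12): 12 bp
  [12,16): 4 bp
  [16,64): 48 bp
  [64,70): 6 bp
  [70,79): 9 bp
  [79,95): 16 bp
  [95,102): 7 bp
  [102,112): 10 bp
  [112,119): 7 bp
  [119,128): 9 bp
  [128,137): 9 bp
  [137,144): 7 bp
  [144,150): 6 bp
  [150,155): 5 bp
  [155,163): 8 bp
  [163,169): 6 bp
  [169,177): 8 bp
  [177,185): 8 bp
  [185,192): 7 bp
  [192,204): 12 bp
  [204,220): 16 bp
  [220,227): 7 bp
  [227,231): 4 bp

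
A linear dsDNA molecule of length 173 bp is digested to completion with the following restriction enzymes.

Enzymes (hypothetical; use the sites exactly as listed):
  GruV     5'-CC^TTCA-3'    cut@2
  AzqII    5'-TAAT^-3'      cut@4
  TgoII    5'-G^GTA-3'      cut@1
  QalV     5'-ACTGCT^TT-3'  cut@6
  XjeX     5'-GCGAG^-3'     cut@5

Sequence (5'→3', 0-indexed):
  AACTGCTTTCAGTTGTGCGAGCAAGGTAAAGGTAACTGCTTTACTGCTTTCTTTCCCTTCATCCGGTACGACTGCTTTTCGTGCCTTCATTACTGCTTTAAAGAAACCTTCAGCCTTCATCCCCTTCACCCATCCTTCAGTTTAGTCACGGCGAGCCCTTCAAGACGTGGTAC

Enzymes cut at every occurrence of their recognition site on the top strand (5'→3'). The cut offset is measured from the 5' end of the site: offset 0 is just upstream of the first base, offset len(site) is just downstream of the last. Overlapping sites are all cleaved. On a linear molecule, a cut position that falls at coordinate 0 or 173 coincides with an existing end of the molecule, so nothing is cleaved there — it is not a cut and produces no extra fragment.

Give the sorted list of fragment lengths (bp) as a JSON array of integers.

[3,4,4,6,7,7,8,8,9,9,9,9,11,11,11,11,12,14,20]

Site scan:
  GruV (CCTTCA, off=2): starts [55, 83, 106, 113, 122, 133, 156] → cuts [57, 85, 108, 115, 124, 135, 158]
  AzqII (TAAT, off=4): no sites
  TgoII (GGTA, off=1): starts [24, 30, 64, 168] → cuts [25, 31, 65, 169]
  QalV (ACTGCTTT, off=6): starts [1, 34, 42, 70, 91] → cuts [7, 40, 48, 76, 97]
  XjeX (GCGAG, off=5): starts [16, 150] → cuts [21, 155]

Pooled cuts: [7, 21, 25, 31, 40, 48, 57, 65, 76, 85, 97, 108, 115, 124, 135, 155, 158, 169]

Fragments:
  [0,7): 7 bp
  [7,21): 14 bp
  [21,25): 4 bp
  [25,31): 6 bp
  [31,40): 9 bp
  [40,48): 8 bp
  [48,57): 9 bp
  [57,65): 8 bp
  [65,76): 11 bp
  [76,85): 9 bp
  [85,97): 12 bp
  [97,108): 11 bp
  [108,115): 7 bp
  [115,124): 9 bp
  [124,135): 11 bp
  [135,155): 20 bp
  [155,158): 3 bp
  [158,169): 11 bp
  [169,173): 4 bp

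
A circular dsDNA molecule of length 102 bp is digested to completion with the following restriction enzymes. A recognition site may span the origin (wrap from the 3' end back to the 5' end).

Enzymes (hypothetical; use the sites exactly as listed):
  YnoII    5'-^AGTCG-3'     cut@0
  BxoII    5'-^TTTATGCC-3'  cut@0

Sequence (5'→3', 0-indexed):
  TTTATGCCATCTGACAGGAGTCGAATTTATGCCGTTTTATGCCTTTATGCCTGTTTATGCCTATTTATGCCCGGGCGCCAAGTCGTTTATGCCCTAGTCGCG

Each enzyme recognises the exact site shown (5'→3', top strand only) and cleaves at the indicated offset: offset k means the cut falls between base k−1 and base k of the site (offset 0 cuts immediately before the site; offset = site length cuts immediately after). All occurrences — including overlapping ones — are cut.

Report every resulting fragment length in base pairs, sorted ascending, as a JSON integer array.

Scan for sites:
  YnoII (AGTCG, off=0): starts [18, 80, 95] → cuts [18, 80, 95]
  BxoII (TTTATGCC, off=0): starts [0, 25, 35, 43, 53, 63, 85] → cuts [0, 25, 35, 43, 53, 63, 85]

Pooled cuts: [0, 18, 25, 35, 43, 53, 63, 80, 85, 95]

Fragment lengths:
  0→18: 18 bp
  18→25: 7 bp
  25→35: 10 bp
  35→43: 8 bp
  43→53: 10 bp
  53→63: 10 bp
  63→80: 17 bp
  80→85: 5 bp
  85→95: 10 bp
  95→0 (wrap): 102-95+0 = 7 bp

[5,7,7,8,10,10,10,10,17,18]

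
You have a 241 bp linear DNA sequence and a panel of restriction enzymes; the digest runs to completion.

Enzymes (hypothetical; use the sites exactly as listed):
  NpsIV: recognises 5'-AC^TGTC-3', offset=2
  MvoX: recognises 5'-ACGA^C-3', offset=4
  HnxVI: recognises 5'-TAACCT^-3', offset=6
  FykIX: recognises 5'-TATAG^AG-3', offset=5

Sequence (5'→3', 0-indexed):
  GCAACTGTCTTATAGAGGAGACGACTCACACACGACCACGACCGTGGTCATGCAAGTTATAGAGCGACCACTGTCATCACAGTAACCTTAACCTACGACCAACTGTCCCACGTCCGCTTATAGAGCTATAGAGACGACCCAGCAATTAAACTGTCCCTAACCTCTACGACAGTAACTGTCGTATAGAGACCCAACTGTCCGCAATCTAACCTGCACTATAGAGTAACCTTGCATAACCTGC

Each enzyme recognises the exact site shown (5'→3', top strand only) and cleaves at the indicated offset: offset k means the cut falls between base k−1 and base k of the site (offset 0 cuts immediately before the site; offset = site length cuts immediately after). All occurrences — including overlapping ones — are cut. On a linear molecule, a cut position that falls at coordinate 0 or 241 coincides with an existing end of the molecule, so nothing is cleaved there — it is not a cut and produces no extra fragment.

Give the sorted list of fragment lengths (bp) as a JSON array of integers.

[2,4,5,5,6,6,6,6,7,8,8,9,9,9,9,10,10,10,11,12,14,17,17,20,21]

Site scan:
  NpsIV (ACTGTC, off=2): starts [3, 69, 101, 149, 174, 193] → cuts [5, 71, 103, 151, 176, 195]
  MvoX (ACGAC, off=4): starts [20, 31, 37, 94, 133, 165] → cuts [24, 35, 41, 98, 137, 169]
  HnxVI (TAACCT, off=6): starts [82, 88, 157, 206, 223, 233] → cuts [88, 94, 163, 212, 229, 239]
  FykIX (TATAGAG, off=5): starts [10, 57, 118, 126, 181, 216] → cuts [15, 62, 123, 131, 186, 221]

Pooled cuts: [5, 15, 24, 35, 41, 62, 71, 88, 94, 98, 103, 123, 131, 137, 151, 163, 169, 176, 186, 195, 212, 221, 229, 239]

Fragment lengths:
  [0,5): 5 bp
  [5,15): 10 bp
  [15,24): 9 bp
  [24,35): 11 bp
  [35,41): 6 bp
  [41,62): 21 bp
  [62,71): 9 bp
  [71,88): 17 bp
  [88,94): 6 bp
  [94,98): 4 bp
  [98,103): 5 bp
  [103,123): 20 bp
  [123,131): 8 bp
  [131,137): 6 bp
  [137,151): 14 bp
  [151,163): 12 bp
  [163,169): 6 bp
  [169,176): 7 bp
  [176,186): 10 bp
  [186,195): 9 bp
  [195,212): 17 bp
  [212,221): 9 bp
  [221,229): 8 bp
  [229,239): 10 bp
  [239,241): 2 bp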